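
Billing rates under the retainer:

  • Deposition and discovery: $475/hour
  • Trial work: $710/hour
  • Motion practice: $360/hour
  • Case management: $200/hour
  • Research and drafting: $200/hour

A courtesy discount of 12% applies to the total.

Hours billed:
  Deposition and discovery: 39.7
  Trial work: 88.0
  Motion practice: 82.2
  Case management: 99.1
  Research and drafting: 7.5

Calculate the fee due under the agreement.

$116,379.56

Deposition and discovery: 39.7 × $475 = $18,857.50
Trial work: 88.0 × $710 = $62,480.00
Motion practice: 82.2 × $360 = $29,592.00
Case management: 99.1 × $200 = $19,820.00
Research and drafting: 7.5 × $200 = $1,500.00
Subtotal: $132,249.50
Less 12% discount: −$15,869.94
Total: $132,249.50 − $15,869.94 = $116,379.56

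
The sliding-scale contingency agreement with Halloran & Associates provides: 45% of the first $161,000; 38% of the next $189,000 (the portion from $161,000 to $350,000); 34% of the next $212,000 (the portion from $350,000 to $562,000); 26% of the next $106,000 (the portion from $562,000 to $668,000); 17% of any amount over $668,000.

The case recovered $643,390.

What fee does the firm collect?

First $161,000 at 45% = $72,450.00
Next $189,000 at 38% = $71,820.00
Next $212,000 at 34% = $72,080.00
Remaining $81,390 at 26% = $21,161.40
Fee: $72,450.00 + $71,820.00 + $72,080.00 + $21,161.40 = $237,511.40

$237,511.40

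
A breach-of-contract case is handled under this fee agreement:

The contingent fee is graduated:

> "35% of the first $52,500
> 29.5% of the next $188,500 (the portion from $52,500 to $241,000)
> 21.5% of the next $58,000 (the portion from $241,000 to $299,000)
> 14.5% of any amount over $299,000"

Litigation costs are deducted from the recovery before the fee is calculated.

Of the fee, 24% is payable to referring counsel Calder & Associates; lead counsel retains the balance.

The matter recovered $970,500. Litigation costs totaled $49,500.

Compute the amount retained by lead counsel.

$134,248.30

Fee base (net of costs): $970,500 − $49,500 = $921,000
First $52,500 at 35% = $18,375.00
Next $188,500 at 29.5% = $55,607.50
Next $58,000 at 21.5% = $12,470.00
Remaining $622,000 at 14.5% = $90,190.00
Fee: $18,375.00 + $55,607.50 + $12,470.00 + $90,190.00 = $176,642.50
Referral share: 24% of $176,642.50 = $42,394.20; lead counsel retains $176,642.50 − $42,394.20 = $134,248.30.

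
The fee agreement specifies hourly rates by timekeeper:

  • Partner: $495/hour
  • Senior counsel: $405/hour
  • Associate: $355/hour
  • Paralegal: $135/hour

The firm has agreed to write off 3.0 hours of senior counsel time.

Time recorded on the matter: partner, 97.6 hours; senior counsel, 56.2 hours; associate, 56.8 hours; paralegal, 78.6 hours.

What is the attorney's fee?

$100,633.00

Partner: 97.6 × $495 = $48,312.00
Senior counsel: 56.2 × $405 = $22,761.00
Associate: 56.8 × $355 = $20,164.00
Paralegal: 78.6 × $135 = $10,611.00
Subtotal: $101,848.00
Write-off: 3.0 × $405 = $1,215.00
Total: $101,848.00 − $1,215.00 = $100,633.00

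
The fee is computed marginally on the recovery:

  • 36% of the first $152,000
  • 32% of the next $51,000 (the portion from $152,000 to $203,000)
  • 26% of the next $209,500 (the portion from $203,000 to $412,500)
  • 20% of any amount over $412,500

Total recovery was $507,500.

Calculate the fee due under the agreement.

$144,510.00

First $152,000 at 36% = $54,720.00
Next $51,000 at 32% = $16,320.00
Next $209,500 at 26% = $54,470.00
Remaining $95,000 at 20% = $19,000.00
Fee: $54,720.00 + $16,320.00 + $54,470.00 + $19,000.00 = $144,510.00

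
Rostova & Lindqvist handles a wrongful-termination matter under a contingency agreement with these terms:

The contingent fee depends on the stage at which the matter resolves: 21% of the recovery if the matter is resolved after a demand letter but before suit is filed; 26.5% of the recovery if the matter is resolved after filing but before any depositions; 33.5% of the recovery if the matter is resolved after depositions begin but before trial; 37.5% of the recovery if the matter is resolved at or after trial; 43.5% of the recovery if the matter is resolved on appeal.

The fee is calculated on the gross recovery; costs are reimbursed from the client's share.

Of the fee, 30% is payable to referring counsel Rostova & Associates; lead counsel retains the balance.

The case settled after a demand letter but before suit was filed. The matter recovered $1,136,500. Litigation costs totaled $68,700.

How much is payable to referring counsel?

Fee base is the gross recovery, $1,136,500; costs are reimbursed separately.
The matter settled after a demand letter but before suit was filed, so the 21% rate applies.
$1,136,500 × 21% = $238,665.00
Referral share: 30% of $238,665.00 = $71,599.50; lead counsel retains $238,665.00 − $71,599.50 = $167,065.50.

$71,599.50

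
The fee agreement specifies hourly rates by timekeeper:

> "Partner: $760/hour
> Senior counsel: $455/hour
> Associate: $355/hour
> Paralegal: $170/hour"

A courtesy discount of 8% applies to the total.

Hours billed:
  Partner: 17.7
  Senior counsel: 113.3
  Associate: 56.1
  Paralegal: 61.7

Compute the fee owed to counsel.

Partner: 17.7 × $760 = $13,452.00
Senior counsel: 113.3 × $455 = $51,551.50
Associate: 56.1 × $355 = $19,915.50
Paralegal: 61.7 × $170 = $10,489.00
Subtotal: $95,408.00
Less 8% discount: −$7,632.64
Total: $95,408.00 − $7,632.64 = $87,775.36

$87,775.36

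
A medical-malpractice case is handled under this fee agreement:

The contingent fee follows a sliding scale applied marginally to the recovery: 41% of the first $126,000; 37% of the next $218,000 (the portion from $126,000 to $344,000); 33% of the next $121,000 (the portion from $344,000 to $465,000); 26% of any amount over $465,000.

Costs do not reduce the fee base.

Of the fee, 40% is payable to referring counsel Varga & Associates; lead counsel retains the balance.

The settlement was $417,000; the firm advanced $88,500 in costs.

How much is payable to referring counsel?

Fee base is the gross recovery, $417,000; costs are reimbursed separately.
First $126,000 at 41% = $51,660.00
Next $218,000 at 37% = $80,660.00
Remaining $73,000 at 33% = $24,090.00
Fee: $51,660.00 + $80,660.00 + $24,090.00 = $156,410.00
Referral share: 40% of $156,410.00 = $62,564.00; lead counsel retains $156,410.00 − $62,564.00 = $93,846.00.

$62,564.00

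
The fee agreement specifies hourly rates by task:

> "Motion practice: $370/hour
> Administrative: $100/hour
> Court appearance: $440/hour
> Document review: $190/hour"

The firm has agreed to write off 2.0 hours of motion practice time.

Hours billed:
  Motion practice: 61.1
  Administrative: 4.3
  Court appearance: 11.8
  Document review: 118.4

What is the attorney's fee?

$49,985.00

Motion practice: 61.1 × $370 = $22,607.00
Administrative: 4.3 × $100 = $430.00
Court appearance: 11.8 × $440 = $5,192.00
Document review: 118.4 × $190 = $22,496.00
Subtotal: $50,725.00
Write-off: 2.0 × $370 = $740.00
Total: $50,725.00 − $740.00 = $49,985.00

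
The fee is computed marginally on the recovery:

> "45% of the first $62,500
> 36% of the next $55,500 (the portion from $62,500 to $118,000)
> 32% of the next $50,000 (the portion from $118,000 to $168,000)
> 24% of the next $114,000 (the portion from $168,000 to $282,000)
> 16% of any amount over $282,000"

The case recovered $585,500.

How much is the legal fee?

First $62,500 at 45% = $28,125.00
Next $55,500 at 36% = $19,980.00
Next $50,000 at 32% = $16,000.00
Next $114,000 at 24% = $27,360.00
Remaining $303,500 at 16% = $48,560.00
Fee: $28,125.00 + $19,980.00 + $16,000.00 + $27,360.00 + $48,560.00 = $140,025.00

$140,025.00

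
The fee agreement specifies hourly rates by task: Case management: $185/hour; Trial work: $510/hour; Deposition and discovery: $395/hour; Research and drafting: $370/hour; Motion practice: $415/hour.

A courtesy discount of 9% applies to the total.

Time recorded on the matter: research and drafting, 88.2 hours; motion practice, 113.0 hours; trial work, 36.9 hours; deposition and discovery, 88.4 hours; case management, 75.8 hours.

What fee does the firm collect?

$134,032.99

Case management: 75.8 × $185 = $14,023.00
Trial work: 36.9 × $510 = $18,819.00
Deposition and discovery: 88.4 × $395 = $34,918.00
Research and drafting: 88.2 × $370 = $32,634.00
Motion practice: 113.0 × $415 = $46,895.00
Subtotal: $147,289.00
Less 9% discount: −$13,256.01
Total: $147,289.00 − $13,256.01 = $134,032.99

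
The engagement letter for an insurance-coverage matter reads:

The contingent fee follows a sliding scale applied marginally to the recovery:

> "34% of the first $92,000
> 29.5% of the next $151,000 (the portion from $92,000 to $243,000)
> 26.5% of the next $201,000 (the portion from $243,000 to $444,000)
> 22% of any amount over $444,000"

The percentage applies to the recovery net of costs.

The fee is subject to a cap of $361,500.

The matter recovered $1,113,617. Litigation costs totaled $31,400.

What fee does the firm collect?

$269,497.74

Fee base (net of costs): $1,113,617 − $31,400 = $1,082,217
First $92,000 at 34% = $31,280.00
Next $151,000 at 29.5% = $44,545.00
Next $201,000 at 26.5% = $53,265.00
Remaining $638,217 at 22% = $140,407.74
Fee: $31,280.00 + $44,545.00 + $53,265.00 + $140,407.74 = $269,497.74
$269,497.74 is under the $361,500 cap.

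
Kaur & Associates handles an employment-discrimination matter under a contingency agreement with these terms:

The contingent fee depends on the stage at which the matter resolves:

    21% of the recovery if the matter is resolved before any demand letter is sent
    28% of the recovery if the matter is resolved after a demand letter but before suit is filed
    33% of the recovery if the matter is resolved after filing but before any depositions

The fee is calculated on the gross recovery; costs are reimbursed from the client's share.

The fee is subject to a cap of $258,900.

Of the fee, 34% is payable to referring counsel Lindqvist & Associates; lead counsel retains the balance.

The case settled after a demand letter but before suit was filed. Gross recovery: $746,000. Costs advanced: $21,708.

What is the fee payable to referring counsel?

Fee base is the gross recovery, $746,000; costs are reimbursed separately.
The matter settled after a demand letter but before suit was filed, so the 28% rate applies.
$746,000 × 28% = $208,880.00
$208,880.00 is under the $258,900 cap.
Referral share: 34% of $208,880.00 = $71,019.20; lead counsel retains $208,880.00 − $71,019.20 = $137,860.80.

$71,019.20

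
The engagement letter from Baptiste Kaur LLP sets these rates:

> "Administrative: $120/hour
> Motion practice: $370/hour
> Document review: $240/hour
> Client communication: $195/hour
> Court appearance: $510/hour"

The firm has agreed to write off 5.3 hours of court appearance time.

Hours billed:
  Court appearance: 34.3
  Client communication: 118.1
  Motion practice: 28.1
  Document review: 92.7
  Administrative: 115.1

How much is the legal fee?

Administrative: 115.1 × $120 = $13,812.00
Motion practice: 28.1 × $370 = $10,397.00
Document review: 92.7 × $240 = $22,248.00
Client communication: 118.1 × $195 = $23,029.50
Court appearance: 34.3 × $510 = $17,493.00
Subtotal: $86,979.50
Write-off: 5.3 × $510 = $2,703.00
Total: $86,979.50 − $2,703.00 = $84,276.50

$84,276.50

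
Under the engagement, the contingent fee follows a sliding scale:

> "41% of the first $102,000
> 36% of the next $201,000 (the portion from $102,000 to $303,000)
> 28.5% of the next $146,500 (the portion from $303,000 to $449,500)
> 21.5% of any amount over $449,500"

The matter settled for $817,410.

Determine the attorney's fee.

$235,033.15

First $102,000 at 41% = $41,820.00
Next $201,000 at 36% = $72,360.00
Next $146,500 at 28.5% = $41,752.50
Remaining $367,910 at 21.5% = $79,100.65
Fee: $41,820.00 + $72,360.00 + $41,752.50 + $79,100.65 = $235,033.15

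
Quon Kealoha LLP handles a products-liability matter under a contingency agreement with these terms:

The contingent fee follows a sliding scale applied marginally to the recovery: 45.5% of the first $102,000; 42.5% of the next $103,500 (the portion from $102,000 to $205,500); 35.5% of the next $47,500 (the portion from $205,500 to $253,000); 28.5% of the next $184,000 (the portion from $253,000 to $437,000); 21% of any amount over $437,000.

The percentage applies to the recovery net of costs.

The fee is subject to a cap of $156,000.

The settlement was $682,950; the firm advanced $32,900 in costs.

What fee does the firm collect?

$156,000.00

Fee base (net of costs): $682,950 − $32,900 = $650,050
First $102,000 at 45.5% = $46,410.00
Next $103,500 at 42.5% = $43,987.50
Next $47,500 at 35.5% = $16,862.50
Next $184,000 at 28.5% = $52,440.00
Remaining $213,050 at 21% = $44,740.50
Fee: $46,410.00 + $43,987.50 + $16,862.50 + $52,440.00 + $44,740.50 = $204,440.50
$204,440.50 exceeds the $156,000 cap, so the fee is capped at $156,000.00.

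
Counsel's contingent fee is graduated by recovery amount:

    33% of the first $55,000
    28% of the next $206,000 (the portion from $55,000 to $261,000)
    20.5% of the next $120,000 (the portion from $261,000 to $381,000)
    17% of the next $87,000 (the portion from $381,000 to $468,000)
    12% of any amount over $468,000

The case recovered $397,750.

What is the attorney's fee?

First $55,000 at 33% = $18,150.00
Next $206,000 at 28% = $57,680.00
Next $120,000 at 20.5% = $24,600.00
Remaining $16,750 at 17% = $2,847.50
Fee: $18,150.00 + $57,680.00 + $24,600.00 + $2,847.50 = $103,277.50

$103,277.50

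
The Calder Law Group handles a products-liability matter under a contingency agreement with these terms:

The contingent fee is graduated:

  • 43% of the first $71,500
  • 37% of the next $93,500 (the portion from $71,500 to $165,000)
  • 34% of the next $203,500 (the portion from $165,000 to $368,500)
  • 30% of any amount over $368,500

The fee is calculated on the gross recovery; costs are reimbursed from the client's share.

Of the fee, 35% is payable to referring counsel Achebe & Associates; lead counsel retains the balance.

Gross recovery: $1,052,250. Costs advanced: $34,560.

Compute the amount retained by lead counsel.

$220,775.75

Fee base is the gross recovery, $1,052,250; costs are reimbursed separately.
First $71,500 at 43% = $30,745.00
Next $93,500 at 37% = $34,595.00
Next $203,500 at 34% = $69,190.00
Remaining $683,750 at 30% = $205,125.00
Fee: $30,745.00 + $34,595.00 + $69,190.00 + $205,125.00 = $339,655.00
Referral share: 35% of $339,655.00 = $118,879.25; lead counsel retains $339,655.00 − $118,879.25 = $220,775.75.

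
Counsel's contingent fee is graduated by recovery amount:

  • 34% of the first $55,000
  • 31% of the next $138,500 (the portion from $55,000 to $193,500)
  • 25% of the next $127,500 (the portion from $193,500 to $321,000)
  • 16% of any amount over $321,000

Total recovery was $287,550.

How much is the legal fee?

First $55,000 at 34% = $18,700.00
Next $138,500 at 31% = $42,935.00
Remaining $94,050 at 25% = $23,512.50
Fee: $18,700.00 + $42,935.00 + $23,512.50 = $85,147.50

$85,147.50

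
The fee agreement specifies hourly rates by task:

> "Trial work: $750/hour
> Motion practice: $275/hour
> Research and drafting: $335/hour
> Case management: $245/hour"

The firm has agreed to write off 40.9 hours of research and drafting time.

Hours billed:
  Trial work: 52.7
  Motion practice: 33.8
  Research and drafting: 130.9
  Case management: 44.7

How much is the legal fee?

$89,921.50

Trial work: 52.7 × $750 = $39,525.00
Motion practice: 33.8 × $275 = $9,295.00
Research and drafting: 130.9 × $335 = $43,851.50
Case management: 44.7 × $245 = $10,951.50
Subtotal: $103,623.00
Write-off: 40.9 × $335 = $13,701.50
Total: $103,623.00 − $13,701.50 = $89,921.50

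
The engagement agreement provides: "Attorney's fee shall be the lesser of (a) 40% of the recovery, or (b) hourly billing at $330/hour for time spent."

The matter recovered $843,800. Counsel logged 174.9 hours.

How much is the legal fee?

(a) 40% of $843,800 = $337,520.00
(b) 174.9 × $330 = $57,717.00
The lesser is (b): $57,717.00.

$57,717.00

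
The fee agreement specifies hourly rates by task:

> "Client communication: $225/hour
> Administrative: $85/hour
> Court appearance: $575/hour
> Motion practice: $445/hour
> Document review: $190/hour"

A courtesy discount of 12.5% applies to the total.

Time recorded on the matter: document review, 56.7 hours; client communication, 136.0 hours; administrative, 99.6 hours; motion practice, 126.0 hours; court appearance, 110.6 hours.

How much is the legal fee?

$148,316.00

Client communication: 136.0 × $225 = $30,600.00
Administrative: 99.6 × $85 = $8,466.00
Court appearance: 110.6 × $575 = $63,595.00
Motion practice: 126.0 × $445 = $56,070.00
Document review: 56.7 × $190 = $10,773.00
Subtotal: $169,504.00
Less 12.5% discount: −$21,188.00
Total: $169,504.00 − $21,188.00 = $148,316.00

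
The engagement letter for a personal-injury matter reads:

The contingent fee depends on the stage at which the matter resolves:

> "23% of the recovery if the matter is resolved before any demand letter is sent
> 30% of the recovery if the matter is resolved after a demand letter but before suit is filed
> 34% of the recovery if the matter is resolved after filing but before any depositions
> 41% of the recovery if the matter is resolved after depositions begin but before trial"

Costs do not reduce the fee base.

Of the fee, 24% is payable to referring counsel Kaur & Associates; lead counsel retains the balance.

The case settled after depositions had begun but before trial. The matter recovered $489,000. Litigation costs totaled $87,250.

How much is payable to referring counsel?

Fee base is the gross recovery, $489,000; costs are reimbursed separately.
The matter settled after depositions had begun but before trial, so the 41% rate applies.
$489,000 × 41% = $200,490.00
Referral share: 24% of $200,490.00 = $48,117.60; lead counsel retains $200,490.00 − $48,117.60 = $152,372.40.

$48,117.60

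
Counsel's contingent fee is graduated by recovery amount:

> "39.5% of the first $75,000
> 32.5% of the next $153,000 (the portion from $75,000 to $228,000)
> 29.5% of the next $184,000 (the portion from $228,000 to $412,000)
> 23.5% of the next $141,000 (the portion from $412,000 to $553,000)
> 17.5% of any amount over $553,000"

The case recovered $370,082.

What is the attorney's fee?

First $75,000 at 39.5% = $29,625.00
Next $153,000 at 32.5% = $49,725.00
Remaining $142,082 at 29.5% = $41,914.19
Fee: $29,625.00 + $49,725.00 + $41,914.19 = $121,264.19

$121,264.19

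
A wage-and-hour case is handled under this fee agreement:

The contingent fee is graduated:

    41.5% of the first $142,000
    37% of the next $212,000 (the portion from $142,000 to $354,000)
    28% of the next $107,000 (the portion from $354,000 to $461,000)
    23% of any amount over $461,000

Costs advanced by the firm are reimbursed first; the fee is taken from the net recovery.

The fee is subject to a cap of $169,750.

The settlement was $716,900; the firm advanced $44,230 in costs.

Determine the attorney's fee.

Fee base (net of costs): $716,900 − $44,230 = $672,670
First $142,000 at 41.5% = $58,930.00
Next $212,000 at 37% = $78,440.00
Next $107,000 at 28% = $29,960.00
Remaining $211,670 at 23% = $48,684.10
Fee: $58,930.00 + $78,440.00 + $29,960.00 + $48,684.10 = $216,014.10
$216,014.10 exceeds the $169,750 cap, so the fee is capped at $169,750.00.

$169,750.00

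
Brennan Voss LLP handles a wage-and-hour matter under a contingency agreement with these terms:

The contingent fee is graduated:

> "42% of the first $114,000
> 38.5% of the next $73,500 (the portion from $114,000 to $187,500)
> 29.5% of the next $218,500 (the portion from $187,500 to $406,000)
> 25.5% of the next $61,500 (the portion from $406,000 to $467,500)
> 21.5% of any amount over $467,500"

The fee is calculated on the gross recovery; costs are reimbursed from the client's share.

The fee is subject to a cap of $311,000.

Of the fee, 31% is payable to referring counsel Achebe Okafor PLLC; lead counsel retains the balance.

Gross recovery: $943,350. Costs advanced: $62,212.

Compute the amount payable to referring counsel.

Fee base is the gross recovery, $943,350; costs are reimbursed separately.
First $114,000 at 42% = $47,880.00
Next $73,500 at 38.5% = $28,297.50
Next $218,500 at 29.5% = $64,457.50
Next $61,500 at 25.5% = $15,682.50
Remaining $475,850 at 21.5% = $102,307.75
Fee: $47,880.00 + $28,297.50 + $64,457.50 + $15,682.50 + $102,307.75 = $258,625.25
$258,625.25 is under the $311,000 cap.
Referral share: 31% of $258,625.25 = $80,173.83; lead counsel retains $258,625.25 − $80,173.83 = $178,451.42.

$80,173.83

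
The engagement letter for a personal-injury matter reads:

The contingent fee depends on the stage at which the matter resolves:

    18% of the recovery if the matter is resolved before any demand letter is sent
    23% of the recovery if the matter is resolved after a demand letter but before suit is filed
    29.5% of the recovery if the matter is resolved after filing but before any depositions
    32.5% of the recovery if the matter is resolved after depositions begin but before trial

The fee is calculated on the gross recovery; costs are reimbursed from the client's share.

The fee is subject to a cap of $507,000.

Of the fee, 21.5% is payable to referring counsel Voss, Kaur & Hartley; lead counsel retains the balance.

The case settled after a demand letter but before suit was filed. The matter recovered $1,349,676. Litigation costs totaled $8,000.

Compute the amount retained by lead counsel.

Fee base is the gross recovery, $1,349,676; costs are reimbursed separately.
The matter settled after a demand letter but before suit was filed, so the 23% rate applies.
$1,349,676 × 23% = $310,425.48
$310,425.48 is under the $507,000 cap.
Referral share: 21.5% of $310,425.48 = $66,741.48; lead counsel retains $310,425.48 − $66,741.48 = $243,684.00.

$243,684.00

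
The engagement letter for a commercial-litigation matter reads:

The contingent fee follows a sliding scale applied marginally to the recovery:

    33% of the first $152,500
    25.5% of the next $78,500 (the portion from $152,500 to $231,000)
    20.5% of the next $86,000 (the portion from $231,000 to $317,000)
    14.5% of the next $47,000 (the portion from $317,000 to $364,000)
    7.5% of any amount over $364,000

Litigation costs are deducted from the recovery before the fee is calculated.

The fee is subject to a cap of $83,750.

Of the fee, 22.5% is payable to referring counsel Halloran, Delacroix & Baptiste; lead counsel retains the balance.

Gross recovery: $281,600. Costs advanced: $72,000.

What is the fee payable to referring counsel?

Fee base (net of costs): $281,600 − $72,000 = $209,600
First $152,500 at 33% = $50,325.00
Remaining $57,100 at 25.5% = $14,560.50
Fee: $50,325.00 + $14,560.50 = $64,885.50
$64,885.50 is under the $83,750 cap.
Referral share: 22.5% of $64,885.50 = $14,599.24; lead counsel retains $64,885.50 − $14,599.24 = $50,286.26.

$14,599.24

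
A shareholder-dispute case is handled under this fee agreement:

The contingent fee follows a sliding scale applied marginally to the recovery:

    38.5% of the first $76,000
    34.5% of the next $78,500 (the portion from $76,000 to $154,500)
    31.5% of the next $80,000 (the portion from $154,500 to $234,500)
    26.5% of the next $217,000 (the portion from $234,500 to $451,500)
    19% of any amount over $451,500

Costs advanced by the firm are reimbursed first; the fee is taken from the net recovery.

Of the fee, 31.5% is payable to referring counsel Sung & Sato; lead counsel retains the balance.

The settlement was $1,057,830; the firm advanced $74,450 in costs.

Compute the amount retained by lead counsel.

Fee base (net of costs): $1,057,830 − $74,450 = $983,380
First $76,000 at 38.5% = $29,260.00
Next $78,500 at 34.5% = $27,082.50
Next $80,000 at 31.5% = $25,200.00
Next $217,000 at 26.5% = $57,505.00
Remaining $531,880 at 19% = $101,057.20
Fee: $29,260.00 + $27,082.50 + $25,200.00 + $57,505.00 + $101,057.20 = $240,104.70
Referral share: 31.5% of $240,104.70 = $75,632.98; lead counsel retains $240,104.70 − $75,632.98 = $164,471.72.

$164,471.72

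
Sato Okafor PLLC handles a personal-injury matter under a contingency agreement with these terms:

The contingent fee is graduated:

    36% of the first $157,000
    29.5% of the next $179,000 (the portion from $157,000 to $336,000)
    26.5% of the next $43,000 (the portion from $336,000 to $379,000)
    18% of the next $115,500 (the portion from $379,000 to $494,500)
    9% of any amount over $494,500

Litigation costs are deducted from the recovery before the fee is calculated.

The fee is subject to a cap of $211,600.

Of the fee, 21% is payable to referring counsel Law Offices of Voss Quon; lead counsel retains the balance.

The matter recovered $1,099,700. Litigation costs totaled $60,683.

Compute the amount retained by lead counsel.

$150,508.06

Fee base (net of costs): $1,099,700 − $60,683 = $1,039,017
First $157,000 at 36% = $56,520.00
Next $179,000 at 29.5% = $52,805.00
Next $43,000 at 26.5% = $11,395.00
Next $115,500 at 18% = $20,790.00
Remaining $544,517 at 9% = $49,006.53
Fee: $56,520.00 + $52,805.00 + $11,395.00 + $20,790.00 + $49,006.53 = $190,516.53
$190,516.53 is under the $211,600 cap.
Referral share: 21% of $190,516.53 = $40,008.47; lead counsel retains $190,516.53 − $40,008.47 = $150,508.06.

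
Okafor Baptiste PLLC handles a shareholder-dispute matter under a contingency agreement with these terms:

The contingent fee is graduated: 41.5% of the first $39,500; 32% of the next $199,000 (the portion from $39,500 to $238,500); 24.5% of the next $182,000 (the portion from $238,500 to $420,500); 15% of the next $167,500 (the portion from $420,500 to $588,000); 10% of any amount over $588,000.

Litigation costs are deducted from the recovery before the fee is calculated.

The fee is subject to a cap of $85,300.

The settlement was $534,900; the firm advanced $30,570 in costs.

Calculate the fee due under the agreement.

$85,300.00

Fee base (net of costs): $534,900 − $30,570 = $504,330
First $39,500 at 41.5% = $16,392.50
Next $199,000 at 32% = $63,680.00
Next $182,000 at 24.5% = $44,590.00
Remaining $83,830 at 15% = $12,574.50
Fee: $16,392.50 + $63,680.00 + $44,590.00 + $12,574.50 = $137,237.00
$137,237.00 exceeds the $85,300 cap, so the fee is capped at $85,300.00.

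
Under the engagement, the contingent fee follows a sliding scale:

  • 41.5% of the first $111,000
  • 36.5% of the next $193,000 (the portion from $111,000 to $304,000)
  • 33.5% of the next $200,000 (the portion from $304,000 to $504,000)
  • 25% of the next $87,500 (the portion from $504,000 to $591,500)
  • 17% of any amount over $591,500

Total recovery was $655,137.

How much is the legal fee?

$216,203.29

First $111,000 at 41.5% = $46,065.00
Next $193,000 at 36.5% = $70,445.00
Next $200,000 at 33.5% = $67,000.00
Next $87,500 at 25% = $21,875.00
Remaining $63,637 at 17% = $10,818.29
Fee: $46,065.00 + $70,445.00 + $67,000.00 + $21,875.00 + $10,818.29 = $216,203.29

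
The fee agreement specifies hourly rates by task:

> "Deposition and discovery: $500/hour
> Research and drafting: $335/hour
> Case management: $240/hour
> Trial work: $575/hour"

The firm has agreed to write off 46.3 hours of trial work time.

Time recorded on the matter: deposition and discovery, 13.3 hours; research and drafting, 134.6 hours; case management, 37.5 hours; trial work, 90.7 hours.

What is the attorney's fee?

$86,271.00

Deposition and discovery: 13.3 × $500 = $6,650.00
Research and drafting: 134.6 × $335 = $45,091.00
Case management: 37.5 × $240 = $9,000.00
Trial work: 90.7 × $575 = $52,152.50
Subtotal: $112,893.50
Write-off: 46.3 × $575 = $26,622.50
Total: $112,893.50 − $26,622.50 = $86,271.00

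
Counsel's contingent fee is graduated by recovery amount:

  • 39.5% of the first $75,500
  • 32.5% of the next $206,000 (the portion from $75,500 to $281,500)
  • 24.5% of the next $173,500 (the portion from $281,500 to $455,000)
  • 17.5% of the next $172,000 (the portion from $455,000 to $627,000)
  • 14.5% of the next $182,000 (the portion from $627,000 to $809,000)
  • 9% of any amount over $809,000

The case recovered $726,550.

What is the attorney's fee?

$183,814.75

First $75,500 at 39.5% = $29,822.50
Next $206,000 at 32.5% = $66,950.00
Next $173,500 at 24.5% = $42,507.50
Next $172,000 at 17.5% = $30,100.00
Remaining $99,550 at 14.5% = $14,434.75
Fee: $29,822.50 + $66,950.00 + $42,507.50 + $30,100.00 + $14,434.75 = $183,814.75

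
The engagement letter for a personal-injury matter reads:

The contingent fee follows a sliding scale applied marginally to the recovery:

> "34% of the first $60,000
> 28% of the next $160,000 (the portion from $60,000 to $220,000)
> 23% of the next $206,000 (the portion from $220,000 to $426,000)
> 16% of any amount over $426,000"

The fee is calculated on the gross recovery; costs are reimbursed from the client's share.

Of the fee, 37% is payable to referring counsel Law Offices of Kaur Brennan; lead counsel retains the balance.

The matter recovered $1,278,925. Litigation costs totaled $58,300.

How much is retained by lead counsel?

$156,900.24

Fee base is the gross recovery, $1,278,925; costs are reimbursed separately.
First $60,000 at 34% = $20,400.00
Next $160,000 at 28% = $44,800.00
Next $206,000 at 23% = $47,380.00
Remaining $852,925 at 16% = $136,468.00
Fee: $20,400.00 + $44,800.00 + $47,380.00 + $136,468.00 = $249,048.00
Referral share: 37% of $249,048.00 = $92,147.76; lead counsel retains $249,048.00 − $92,147.76 = $156,900.24.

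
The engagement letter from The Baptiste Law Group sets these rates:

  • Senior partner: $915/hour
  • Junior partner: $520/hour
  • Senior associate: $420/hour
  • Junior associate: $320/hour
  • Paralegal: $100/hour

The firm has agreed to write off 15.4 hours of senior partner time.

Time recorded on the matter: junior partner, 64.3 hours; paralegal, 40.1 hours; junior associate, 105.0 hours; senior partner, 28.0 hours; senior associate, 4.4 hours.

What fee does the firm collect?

$84,423.00

Senior partner: 28.0 × $915 = $25,620.00
Junior partner: 64.3 × $520 = $33,436.00
Senior associate: 4.4 × $420 = $1,848.00
Junior associate: 105.0 × $320 = $33,600.00
Paralegal: 40.1 × $100 = $4,010.00
Subtotal: $98,514.00
Write-off: 15.4 × $915 = $14,091.00
Total: $98,514.00 − $14,091.00 = $84,423.00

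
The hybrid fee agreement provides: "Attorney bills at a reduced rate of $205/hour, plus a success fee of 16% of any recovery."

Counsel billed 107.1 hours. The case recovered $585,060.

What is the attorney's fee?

$115,565.10

Hourly: 107.1 × $205 = $21,955.50
Success fee: 16% of $585,060 = $93,609.60
Total: $21,955.50 + $93,609.60 = $115,565.10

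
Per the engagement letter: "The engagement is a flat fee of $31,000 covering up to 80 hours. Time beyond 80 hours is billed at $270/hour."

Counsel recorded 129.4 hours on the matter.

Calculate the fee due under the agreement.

$44,338.00

Flat fee: $31,000.00
Excess hours: 129.4 − 80 = 49.4
Overrun: 49.4 × $270 = $13,338.00
Total: $31,000.00 + $13,338.00 = $44,338.00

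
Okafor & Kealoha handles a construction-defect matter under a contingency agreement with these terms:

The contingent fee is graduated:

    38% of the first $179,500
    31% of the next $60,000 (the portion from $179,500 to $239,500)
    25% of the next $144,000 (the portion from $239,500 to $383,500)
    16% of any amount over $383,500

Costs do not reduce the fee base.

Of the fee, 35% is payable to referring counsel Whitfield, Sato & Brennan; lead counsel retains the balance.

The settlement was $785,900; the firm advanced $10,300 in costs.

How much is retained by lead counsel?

Fee base is the gross recovery, $785,900; costs are reimbursed separately.
First $179,500 at 38% = $68,210.00
Next $60,000 at 31% = $18,600.00
Next $144,000 at 25% = $36,000.00
Remaining $402,400 at 16% = $64,384.00
Fee: $68,210.00 + $18,600.00 + $36,000.00 + $64,384.00 = $187,194.00
Referral share: 35% of $187,194.00 = $65,517.90; lead counsel retains $187,194.00 − $65,517.90 = $121,676.10.

$121,676.10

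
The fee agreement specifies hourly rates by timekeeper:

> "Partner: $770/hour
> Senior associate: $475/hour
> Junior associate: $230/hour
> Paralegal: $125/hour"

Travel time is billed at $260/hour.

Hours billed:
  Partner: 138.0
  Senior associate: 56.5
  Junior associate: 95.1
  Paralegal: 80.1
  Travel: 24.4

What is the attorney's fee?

$171,327.00

Partner: 138.0 × $770 = $106,260.00
Senior associate: 56.5 × $475 = $26,837.50
Junior associate: 95.1 × $230 = $21,873.00
Paralegal: 80.1 × $125 = $10,012.50
Subtotal: $106,260.00 + $26,837.50 + $21,873.00 + $10,012.50 = $164,983.00
Travel: 24.4 × $260 = $6,344.00
Total: $164,983.00 + $6,344.00 = $171,327.00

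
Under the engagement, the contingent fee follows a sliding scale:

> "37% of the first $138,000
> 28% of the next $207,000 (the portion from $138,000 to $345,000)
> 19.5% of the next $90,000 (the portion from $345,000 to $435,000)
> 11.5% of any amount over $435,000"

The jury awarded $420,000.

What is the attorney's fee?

First $138,000 at 37% = $51,060.00
Next $207,000 at 28% = $57,960.00
Remaining $75,000 at 19.5% = $14,625.00
Fee: $51,060.00 + $57,960.00 + $14,625.00 = $123,645.00

$123,645.00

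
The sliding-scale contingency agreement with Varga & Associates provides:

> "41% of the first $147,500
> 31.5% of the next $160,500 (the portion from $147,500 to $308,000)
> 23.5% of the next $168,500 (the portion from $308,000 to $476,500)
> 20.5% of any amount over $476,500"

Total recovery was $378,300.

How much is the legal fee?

First $147,500 at 41% = $60,475.00
Next $160,500 at 31.5% = $50,557.50
Remaining $70,300 at 23.5% = $16,520.50
Fee: $60,475.00 + $50,557.50 + $16,520.50 = $127,553.00

$127,553.00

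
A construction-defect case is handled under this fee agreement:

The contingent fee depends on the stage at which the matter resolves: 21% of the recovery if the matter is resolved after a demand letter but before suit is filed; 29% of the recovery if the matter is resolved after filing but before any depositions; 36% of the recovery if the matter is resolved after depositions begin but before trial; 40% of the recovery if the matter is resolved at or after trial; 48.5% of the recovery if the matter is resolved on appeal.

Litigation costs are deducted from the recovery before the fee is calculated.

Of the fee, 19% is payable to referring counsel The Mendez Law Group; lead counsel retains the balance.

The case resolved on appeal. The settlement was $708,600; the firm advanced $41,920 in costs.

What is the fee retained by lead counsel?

$261,905.24

Fee base (net of costs): $708,600 − $41,920 = $666,680
The matter resolved on appeal, so the 48.5% rate applies.
$666,680 × 48.5% = $323,339.80
Referral share: 19% of $323,339.80 = $61,434.56; lead counsel retains $323,339.80 − $61,434.56 = $261,905.24.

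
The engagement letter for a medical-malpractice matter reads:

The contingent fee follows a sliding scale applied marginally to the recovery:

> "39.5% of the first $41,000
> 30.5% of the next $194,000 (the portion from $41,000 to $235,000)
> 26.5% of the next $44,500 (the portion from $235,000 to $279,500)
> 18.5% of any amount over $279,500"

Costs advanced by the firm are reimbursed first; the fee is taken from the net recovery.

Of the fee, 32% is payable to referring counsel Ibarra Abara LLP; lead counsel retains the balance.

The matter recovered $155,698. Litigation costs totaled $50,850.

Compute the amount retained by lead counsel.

Fee base (net of costs): $155,698 − $50,850 = $104,848
First $41,000 at 39.5% = $16,195.00
Remaining $63,848 at 30.5% = $19,473.64
Fee: $16,195.00 + $19,473.64 = $35,668.64
Referral share: 32% of $35,668.64 = $11,413.96; lead counsel retains $35,668.64 − $11,413.96 = $24,254.68.

$24,254.68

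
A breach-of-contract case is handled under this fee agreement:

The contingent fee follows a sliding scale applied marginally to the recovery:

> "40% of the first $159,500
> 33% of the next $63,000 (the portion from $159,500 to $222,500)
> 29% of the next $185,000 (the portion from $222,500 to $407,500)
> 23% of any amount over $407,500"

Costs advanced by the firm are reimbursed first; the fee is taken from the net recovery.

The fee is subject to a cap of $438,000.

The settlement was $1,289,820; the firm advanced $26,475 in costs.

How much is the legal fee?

$335,084.35

Fee base (net of costs): $1,289,820 − $26,475 = $1,263,345
First $159,500 at 40% = $63,800.00
Next $63,000 at 33% = $20,790.00
Next $185,000 at 29% = $53,650.00
Remaining $855,845 at 23% = $196,844.35
Fee: $63,800.00 + $20,790.00 + $53,650.00 + $196,844.35 = $335,084.35
$335,084.35 is under the $438,000 cap.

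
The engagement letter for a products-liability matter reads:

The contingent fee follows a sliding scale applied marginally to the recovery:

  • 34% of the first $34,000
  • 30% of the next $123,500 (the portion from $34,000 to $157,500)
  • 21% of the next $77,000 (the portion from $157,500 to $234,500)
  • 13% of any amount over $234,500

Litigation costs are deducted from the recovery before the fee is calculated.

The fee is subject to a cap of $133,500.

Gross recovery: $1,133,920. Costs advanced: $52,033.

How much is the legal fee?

$133,500.00

Fee base (net of costs): $1,133,920 − $52,033 = $1,081,887
First $34,000 at 34% = $11,560.00
Next $123,500 at 30% = $37,050.00
Next $77,000 at 21% = $16,170.00
Remaining $847,387 at 13% = $110,160.31
Fee: $11,560.00 + $37,050.00 + $16,170.00 + $110,160.31 = $174,940.31
$174,940.31 exceeds the $133,500 cap, so the fee is capped at $133,500.00.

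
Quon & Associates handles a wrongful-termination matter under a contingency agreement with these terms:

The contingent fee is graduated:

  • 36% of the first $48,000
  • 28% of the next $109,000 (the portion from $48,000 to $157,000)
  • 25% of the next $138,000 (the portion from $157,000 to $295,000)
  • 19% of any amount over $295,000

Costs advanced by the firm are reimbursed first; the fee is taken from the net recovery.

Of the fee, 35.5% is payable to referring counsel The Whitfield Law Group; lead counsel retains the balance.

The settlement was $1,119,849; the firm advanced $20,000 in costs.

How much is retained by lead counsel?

Fee base (net of costs): $1,119,849 − $20,000 = $1,099,849
First $48,000 at 36% = $17,280.00
Next $109,000 at 28% = $30,520.00
Next $138,000 at 25% = $34,500.00
Remaining $804,849 at 19% = $152,921.31
Fee: $17,280.00 + $30,520.00 + $34,500.00 + $152,921.31 = $235,221.31
Referral share: 35.5% of $235,221.31 = $83,503.57; lead counsel retains $235,221.31 − $83,503.57 = $151,717.74.

$151,717.74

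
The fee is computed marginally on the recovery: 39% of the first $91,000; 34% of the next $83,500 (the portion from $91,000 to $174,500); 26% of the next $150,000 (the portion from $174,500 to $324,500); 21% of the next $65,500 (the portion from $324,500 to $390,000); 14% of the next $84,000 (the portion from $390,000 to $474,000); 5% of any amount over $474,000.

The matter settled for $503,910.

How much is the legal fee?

First $91,000 at 39% = $35,490.00
Next $83,500 at 34% = $28,390.00
Next $150,000 at 26% = $39,000.00
Next $65,500 at 21% = $13,755.00
Next $84,000 at 14% = $11,760.00
Remaining $29,910 at 5% = $1,495.50
Fee: $35,490.00 + $28,390.00 + $39,000.00 + $13,755.00 + $11,760.00 + $1,495.50 = $129,890.50

$129,890.50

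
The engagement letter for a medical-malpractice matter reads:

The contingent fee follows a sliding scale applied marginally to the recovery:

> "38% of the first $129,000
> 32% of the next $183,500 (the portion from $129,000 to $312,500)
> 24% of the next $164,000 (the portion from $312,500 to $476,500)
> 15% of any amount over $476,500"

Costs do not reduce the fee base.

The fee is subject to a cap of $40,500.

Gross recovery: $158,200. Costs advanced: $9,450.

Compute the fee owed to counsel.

Fee base is the gross recovery, $158,200; costs are reimbursed separately.
First $129,000 at 38% = $49,020.00
Remaining $29,200 at 32% = $9,344.00
Fee: $49,020.00 + $9,344.00 = $58,364.00
$58,364.00 exceeds the $40,500 cap, so the fee is capped at $40,500.00.

$40,500.00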